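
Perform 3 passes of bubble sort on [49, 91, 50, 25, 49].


Initial: [49, 91, 50, 25, 49]
Pass 1: [49, 50, 25, 49, 91] (3 swaps)
Pass 2: [49, 25, 49, 50, 91] (2 swaps)
Pass 3: [25, 49, 49, 50, 91] (1 swaps)

After 3 passes: [25, 49, 49, 50, 91]


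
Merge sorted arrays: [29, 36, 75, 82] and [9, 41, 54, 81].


Take 9 from B
Take 29 from A
Take 36 from A
Take 41 from B
Take 54 from B
Take 75 from A
Take 81 from B

Merged: [9, 29, 36, 41, 54, 75, 81, 82]


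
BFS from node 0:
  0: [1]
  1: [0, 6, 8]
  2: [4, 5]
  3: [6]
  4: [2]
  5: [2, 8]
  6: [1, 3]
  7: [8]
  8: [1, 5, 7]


Visit 0, enqueue [1]
Visit 1, enqueue [6, 8]
Visit 6, enqueue [3]
Visit 8, enqueue [5, 7]
Visit 3, enqueue []
Visit 5, enqueue [2]
Visit 7, enqueue []
Visit 2, enqueue [4]
Visit 4, enqueue []

BFS order: [0, 1, 6, 8, 3, 5, 7, 2, 4]


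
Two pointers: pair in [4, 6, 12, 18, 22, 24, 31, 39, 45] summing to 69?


lo=0(4)+hi=8(45)=49
lo=1(6)+hi=8(45)=51
lo=2(12)+hi=8(45)=57
lo=3(18)+hi=8(45)=63
lo=4(22)+hi=8(45)=67
lo=5(24)+hi=8(45)=69

Yes: 24+45=69


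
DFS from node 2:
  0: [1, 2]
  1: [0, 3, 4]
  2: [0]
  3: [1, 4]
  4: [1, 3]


Visit 2, push [0]
Visit 0, push [1]
Visit 1, push [4, 3]
Visit 3, push [4]
Visit 4, push []

DFS order: [2, 0, 1, 3, 4]


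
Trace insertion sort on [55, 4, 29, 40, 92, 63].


Initial: [55, 4, 29, 40, 92, 63]
Insert 4: [4, 55, 29, 40, 92, 63]
Insert 29: [4, 29, 55, 40, 92, 63]
Insert 40: [4, 29, 40, 55, 92, 63]
Insert 92: [4, 29, 40, 55, 92, 63]
Insert 63: [4, 29, 40, 55, 63, 92]

Sorted: [4, 29, 40, 55, 63, 92]


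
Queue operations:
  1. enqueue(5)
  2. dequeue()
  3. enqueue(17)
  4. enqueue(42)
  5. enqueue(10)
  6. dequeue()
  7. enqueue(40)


enqueue(5) -> [5]
dequeue()->5, []
enqueue(17) -> [17]
enqueue(42) -> [17, 42]
enqueue(10) -> [17, 42, 10]
dequeue()->17, [42, 10]
enqueue(40) -> [42, 10, 40]

Final queue: [42, 10, 40]


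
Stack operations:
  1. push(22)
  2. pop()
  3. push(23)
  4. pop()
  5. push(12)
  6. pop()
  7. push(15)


push(22) -> [22]
pop()->22, []
push(23) -> [23]
pop()->23, []
push(12) -> [12]
pop()->12, []
push(15) -> [15]

Final stack: [15]


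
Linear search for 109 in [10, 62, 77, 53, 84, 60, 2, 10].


i=0: 10!=109
i=1: 62!=109
i=2: 77!=109
i=3: 53!=109
i=4: 84!=109
i=5: 60!=109
i=6: 2!=109
i=7: 10!=109

Not found, 8 comps


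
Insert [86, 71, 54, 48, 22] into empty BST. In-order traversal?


Insert 86: root
Insert 71: L from 86
Insert 54: L from 86 -> L from 71
Insert 48: L from 86 -> L from 71 -> L from 54
Insert 22: L from 86 -> L from 71 -> L from 54 -> L from 48

In-order: [22, 48, 54, 71, 86]


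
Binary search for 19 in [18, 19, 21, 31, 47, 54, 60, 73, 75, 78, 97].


Step 1: lo=0, hi=10, mid=5, val=54
Step 2: lo=0, hi=4, mid=2, val=21
Step 3: lo=0, hi=1, mid=0, val=18
Step 4: lo=1, hi=1, mid=1, val=19

Found at index 1


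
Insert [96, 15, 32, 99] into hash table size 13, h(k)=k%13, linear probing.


Insert 96: h=5 -> slot 5
Insert 15: h=2 -> slot 2
Insert 32: h=6 -> slot 6
Insert 99: h=8 -> slot 8

Table: [None, None, 15, None, None, 96, 32, None, 99, None, None, None, None]


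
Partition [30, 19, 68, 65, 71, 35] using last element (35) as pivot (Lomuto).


Pivot: 35
  30 <= 35: advance i (no swap)
  19 <= 35: advance i (no swap)
Place pivot at 2: [30, 19, 35, 65, 71, 68]

Partitioned: [30, 19, 35, 65, 71, 68]


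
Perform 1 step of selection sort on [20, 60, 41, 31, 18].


Initial: [20, 60, 41, 31, 18]
Step 1: min=18 at 4
  Swap: [18, 60, 41, 31, 20]

After 1 step: [18, 60, 41, 31, 20]


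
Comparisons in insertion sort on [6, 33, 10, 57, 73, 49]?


Algorithm: insertion sort
Input: [6, 33, 10, 57, 73, 49]
Sorted: [6, 10, 33, 49, 57, 73]

8


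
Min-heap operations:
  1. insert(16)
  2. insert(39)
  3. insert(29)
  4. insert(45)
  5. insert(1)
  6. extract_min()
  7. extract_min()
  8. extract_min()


insert(16) -> [16]
insert(39) -> [16, 39]
insert(29) -> [16, 39, 29]
insert(45) -> [16, 39, 29, 45]
insert(1) -> [1, 16, 29, 45, 39]
extract_min()->1, [16, 39, 29, 45]
extract_min()->16, [29, 39, 45]
extract_min()->29, [39, 45]

Final heap: [39, 45]


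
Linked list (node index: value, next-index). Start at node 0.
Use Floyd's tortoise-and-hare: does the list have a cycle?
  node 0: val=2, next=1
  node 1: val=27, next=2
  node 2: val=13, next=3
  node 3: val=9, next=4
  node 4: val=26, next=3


Floyd's tortoise (slow, +1) and hare (fast, +2):
  init: slow=0, fast=0
  step 1: slow=1, fast=2
  step 2: slow=2, fast=4
  step 3: slow=3, fast=4
  step 4: slow=4, fast=4
  slow == fast at node 4: cycle detected

Cycle: yes


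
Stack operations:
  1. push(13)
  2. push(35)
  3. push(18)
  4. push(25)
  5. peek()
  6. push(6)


push(13) -> [13]
push(35) -> [13, 35]
push(18) -> [13, 35, 18]
push(25) -> [13, 35, 18, 25]
peek()->25
push(6) -> [13, 35, 18, 25, 6]

Final stack: [13, 35, 18, 25, 6]


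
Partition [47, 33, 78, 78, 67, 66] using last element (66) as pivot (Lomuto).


Pivot: 66
  47 <= 66: advance i (no swap)
  33 <= 66: advance i (no swap)
Place pivot at 2: [47, 33, 66, 78, 67, 78]

Partitioned: [47, 33, 66, 78, 67, 78]


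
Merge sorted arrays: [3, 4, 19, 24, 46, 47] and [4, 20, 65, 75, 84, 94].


Take 3 from A
Take 4 from A
Take 4 from B
Take 19 from A
Take 20 from B
Take 24 from A
Take 46 from A
Take 47 from A

Merged: [3, 4, 4, 19, 20, 24, 46, 47, 65, 75, 84, 94]


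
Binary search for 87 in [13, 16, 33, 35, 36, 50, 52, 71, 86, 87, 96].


Step 1: lo=0, hi=10, mid=5, val=50
Step 2: lo=6, hi=10, mid=8, val=86
Step 3: lo=9, hi=10, mid=9, val=87

Found at index 9


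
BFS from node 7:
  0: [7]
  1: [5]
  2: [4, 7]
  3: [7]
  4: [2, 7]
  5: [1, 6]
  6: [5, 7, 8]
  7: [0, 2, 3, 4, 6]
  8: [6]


Visit 7, enqueue [0, 2, 3, 4, 6]
Visit 0, enqueue []
Visit 2, enqueue []
Visit 3, enqueue []
Visit 4, enqueue []
Visit 6, enqueue [5, 8]
Visit 5, enqueue [1]
Visit 8, enqueue []
Visit 1, enqueue []

BFS order: [7, 0, 2, 3, 4, 6, 5, 8, 1]


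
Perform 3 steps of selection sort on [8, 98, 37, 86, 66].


Initial: [8, 98, 37, 86, 66]
Step 1: min=8 at 0
  Swap: [8, 98, 37, 86, 66]
Step 2: min=37 at 2
  Swap: [8, 37, 98, 86, 66]
Step 3: min=66 at 4
  Swap: [8, 37, 66, 86, 98]

After 3 steps: [8, 37, 66, 86, 98]


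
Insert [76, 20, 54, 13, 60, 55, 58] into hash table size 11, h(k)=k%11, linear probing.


Insert 76: h=10 -> slot 10
Insert 20: h=9 -> slot 9
Insert 54: h=10, 1 probes -> slot 0
Insert 13: h=2 -> slot 2
Insert 60: h=5 -> slot 5
Insert 55: h=0, 1 probes -> slot 1
Insert 58: h=3 -> slot 3

Table: [54, 55, 13, 58, None, 60, None, None, None, 20, 76]


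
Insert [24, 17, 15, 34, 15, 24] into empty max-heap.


Insert 24: [24]
Insert 17: [24, 17]
Insert 15: [24, 17, 15]
Insert 34: [34, 24, 15, 17]
Insert 15: [34, 24, 15, 17, 15]
Insert 24: [34, 24, 24, 17, 15, 15]

Final heap: [34, 24, 24, 17, 15, 15]


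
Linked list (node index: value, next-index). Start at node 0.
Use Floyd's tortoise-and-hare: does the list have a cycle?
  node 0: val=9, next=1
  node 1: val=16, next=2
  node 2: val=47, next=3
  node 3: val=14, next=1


Floyd's tortoise (slow, +1) and hare (fast, +2):
  init: slow=0, fast=0
  step 1: slow=1, fast=2
  step 2: slow=2, fast=1
  step 3: slow=3, fast=3
  slow == fast at node 3: cycle detected

Cycle: yes


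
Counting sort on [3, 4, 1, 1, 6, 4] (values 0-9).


Input: [3, 4, 1, 1, 6, 4]
Counts: [0, 2, 0, 1, 2, 0, 1, 0, 0, 0]

Sorted: [1, 1, 3, 4, 4, 6]


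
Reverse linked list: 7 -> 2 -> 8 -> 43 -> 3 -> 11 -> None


Step 1: curr=7, set curr.next=prev(None) | reversed so far: 7
Step 2: curr=2, set curr.next=prev(7) | reversed so far: 2 -> 7
Step 3: curr=8, set curr.next=prev(2) | reversed so far: 8 -> 2 -> 7
Step 4: curr=43, set curr.next=prev(8) | reversed so far: 43 -> 8 -> 2 -> 7
Step 5: curr=3, set curr.next=prev(43) | reversed so far: 3 -> 43 -> 8 -> 2 -> 7
Step 6: curr=11, set curr.next=prev(3) | reversed so far: 11 -> 3 -> 43 -> 8 -> 2 -> 7

11 -> 3 -> 43 -> 8 -> 2 -> 7 -> None


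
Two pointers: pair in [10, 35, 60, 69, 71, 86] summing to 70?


lo=0(10)+hi=5(86)=96
lo=0(10)+hi=4(71)=81
lo=0(10)+hi=3(69)=79
lo=0(10)+hi=2(60)=70

Yes: 10+60=70


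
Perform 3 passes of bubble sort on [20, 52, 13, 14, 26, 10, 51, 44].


Initial: [20, 52, 13, 14, 26, 10, 51, 44]
Pass 1: [20, 13, 14, 26, 10, 51, 44, 52] (6 swaps)
Pass 2: [13, 14, 20, 10, 26, 44, 51, 52] (4 swaps)
Pass 3: [13, 14, 10, 20, 26, 44, 51, 52] (1 swaps)

After 3 passes: [13, 14, 10, 20, 26, 44, 51, 52]


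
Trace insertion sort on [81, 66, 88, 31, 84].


Initial: [81, 66, 88, 31, 84]
Insert 66: [66, 81, 88, 31, 84]
Insert 88: [66, 81, 88, 31, 84]
Insert 31: [31, 66, 81, 88, 84]
Insert 84: [31, 66, 81, 84, 88]

Sorted: [31, 66, 81, 84, 88]


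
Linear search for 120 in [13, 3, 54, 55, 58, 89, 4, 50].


i=0: 13!=120
i=1: 3!=120
i=2: 54!=120
i=3: 55!=120
i=4: 58!=120
i=5: 89!=120
i=6: 4!=120
i=7: 50!=120

Not found, 8 comps


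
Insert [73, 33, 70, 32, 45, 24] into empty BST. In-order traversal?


Insert 73: root
Insert 33: L from 73
Insert 70: L from 73 -> R from 33
Insert 32: L from 73 -> L from 33
Insert 45: L from 73 -> R from 33 -> L from 70
Insert 24: L from 73 -> L from 33 -> L from 32

In-order: [24, 32, 33, 45, 70, 73]


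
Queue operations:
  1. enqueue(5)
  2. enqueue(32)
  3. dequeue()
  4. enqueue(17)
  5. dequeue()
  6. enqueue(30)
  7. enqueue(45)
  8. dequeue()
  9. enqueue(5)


enqueue(5) -> [5]
enqueue(32) -> [5, 32]
dequeue()->5, [32]
enqueue(17) -> [32, 17]
dequeue()->32, [17]
enqueue(30) -> [17, 30]
enqueue(45) -> [17, 30, 45]
dequeue()->17, [30, 45]
enqueue(5) -> [30, 45, 5]

Final queue: [30, 45, 5]


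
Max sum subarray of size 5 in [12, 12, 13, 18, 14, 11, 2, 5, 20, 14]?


[0:5]: 69
[1:6]: 68
[2:7]: 58
[3:8]: 50
[4:9]: 52
[5:10]: 52

Max: 69 at [0:5]


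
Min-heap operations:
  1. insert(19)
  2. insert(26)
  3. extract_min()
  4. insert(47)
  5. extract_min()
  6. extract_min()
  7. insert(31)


insert(19) -> [19]
insert(26) -> [19, 26]
extract_min()->19, [26]
insert(47) -> [26, 47]
extract_min()->26, [47]
extract_min()->47, []
insert(31) -> [31]

Final heap: [31]


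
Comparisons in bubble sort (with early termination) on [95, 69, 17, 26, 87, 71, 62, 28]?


Algorithm: bubble sort (with early termination)
Input: [95, 69, 17, 26, 87, 71, 62, 28]
Sorted: [17, 26, 28, 62, 69, 71, 87, 95]

27


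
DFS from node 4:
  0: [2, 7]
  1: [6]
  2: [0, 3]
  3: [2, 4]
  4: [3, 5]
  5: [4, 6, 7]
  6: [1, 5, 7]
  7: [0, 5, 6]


Visit 4, push [5, 3]
Visit 3, push [2]
Visit 2, push [0]
Visit 0, push [7]
Visit 7, push [6, 5]
Visit 5, push [6]
Visit 6, push [1]
Visit 1, push []

DFS order: [4, 3, 2, 0, 7, 5, 6, 1]


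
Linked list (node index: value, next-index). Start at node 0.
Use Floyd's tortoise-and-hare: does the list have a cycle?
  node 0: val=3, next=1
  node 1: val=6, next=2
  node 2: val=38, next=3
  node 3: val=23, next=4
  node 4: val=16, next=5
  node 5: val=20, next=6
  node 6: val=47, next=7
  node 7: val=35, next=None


Floyd's tortoise (slow, +1) and hare (fast, +2):
  init: slow=0, fast=0
  step 1: slow=1, fast=2
  step 2: slow=2, fast=4
  step 3: slow=3, fast=6
  step 4: fast 6->7->None, no cycle

Cycle: no


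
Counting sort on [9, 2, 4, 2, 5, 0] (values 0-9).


Input: [9, 2, 4, 2, 5, 0]
Counts: [1, 0, 2, 0, 1, 1, 0, 0, 0, 1]

Sorted: [0, 2, 2, 4, 5, 9]


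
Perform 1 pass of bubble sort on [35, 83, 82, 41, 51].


Initial: [35, 83, 82, 41, 51]
Pass 1: [35, 82, 41, 51, 83] (3 swaps)

After 1 pass: [35, 82, 41, 51, 83]


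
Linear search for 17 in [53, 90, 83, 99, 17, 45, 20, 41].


i=0: 53!=17
i=1: 90!=17
i=2: 83!=17
i=3: 99!=17
i=4: 17==17 found!

Found at 4, 5 comps


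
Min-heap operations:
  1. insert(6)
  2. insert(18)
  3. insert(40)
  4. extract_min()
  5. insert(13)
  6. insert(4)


insert(6) -> [6]
insert(18) -> [6, 18]
insert(40) -> [6, 18, 40]
extract_min()->6, [18, 40]
insert(13) -> [13, 40, 18]
insert(4) -> [4, 13, 18, 40]

Final heap: [4, 13, 18, 40]


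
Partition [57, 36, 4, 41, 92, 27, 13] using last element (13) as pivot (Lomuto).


Pivot: 13
  4 <= 13: swap -> [4, 36, 57, 41, 92, 27, 13]
Place pivot at 1: [4, 13, 57, 41, 92, 27, 36]

Partitioned: [4, 13, 57, 41, 92, 27, 36]


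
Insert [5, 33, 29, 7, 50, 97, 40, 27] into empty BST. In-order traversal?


Insert 5: root
Insert 33: R from 5
Insert 29: R from 5 -> L from 33
Insert 7: R from 5 -> L from 33 -> L from 29
Insert 50: R from 5 -> R from 33
Insert 97: R from 5 -> R from 33 -> R from 50
Insert 40: R from 5 -> R from 33 -> L from 50
Insert 27: R from 5 -> L from 33 -> L from 29 -> R from 7

In-order: [5, 7, 27, 29, 33, 40, 50, 97]


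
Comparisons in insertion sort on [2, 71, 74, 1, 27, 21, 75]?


Algorithm: insertion sort
Input: [2, 71, 74, 1, 27, 21, 75]
Sorted: [1, 2, 21, 27, 71, 74, 75]

13


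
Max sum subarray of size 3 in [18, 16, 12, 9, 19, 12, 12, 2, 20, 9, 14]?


[0:3]: 46
[1:4]: 37
[2:5]: 40
[3:6]: 40
[4:7]: 43
[5:8]: 26
[6:9]: 34
[7:10]: 31
[8:11]: 43

Max: 46 at [0:3]


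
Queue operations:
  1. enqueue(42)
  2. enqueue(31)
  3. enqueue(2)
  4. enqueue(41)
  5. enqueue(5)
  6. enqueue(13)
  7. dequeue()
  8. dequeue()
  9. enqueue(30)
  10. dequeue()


enqueue(42) -> [42]
enqueue(31) -> [42, 31]
enqueue(2) -> [42, 31, 2]
enqueue(41) -> [42, 31, 2, 41]
enqueue(5) -> [42, 31, 2, 41, 5]
enqueue(13) -> [42, 31, 2, 41, 5, 13]
dequeue()->42, [31, 2, 41, 5, 13]
dequeue()->31, [2, 41, 5, 13]
enqueue(30) -> [2, 41, 5, 13, 30]
dequeue()->2, [41, 5, 13, 30]

Final queue: [41, 5, 13, 30]


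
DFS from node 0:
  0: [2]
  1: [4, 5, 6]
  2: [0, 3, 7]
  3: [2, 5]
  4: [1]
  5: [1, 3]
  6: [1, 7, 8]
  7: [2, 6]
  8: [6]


Visit 0, push [2]
Visit 2, push [7, 3]
Visit 3, push [5]
Visit 5, push [1]
Visit 1, push [6, 4]
Visit 4, push []
Visit 6, push [8, 7]
Visit 7, push []
Visit 8, push []

DFS order: [0, 2, 3, 5, 1, 4, 6, 7, 8]


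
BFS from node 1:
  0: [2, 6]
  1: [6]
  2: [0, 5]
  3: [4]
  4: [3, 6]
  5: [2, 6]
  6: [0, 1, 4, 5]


Visit 1, enqueue [6]
Visit 6, enqueue [0, 4, 5]
Visit 0, enqueue [2]
Visit 4, enqueue [3]
Visit 5, enqueue []
Visit 2, enqueue []
Visit 3, enqueue []

BFS order: [1, 6, 0, 4, 5, 2, 3]


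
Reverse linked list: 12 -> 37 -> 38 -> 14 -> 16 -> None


Step 1: curr=12, set curr.next=prev(None) | reversed so far: 12
Step 2: curr=37, set curr.next=prev(12) | reversed so far: 37 -> 12
Step 3: curr=38, set curr.next=prev(37) | reversed so far: 38 -> 37 -> 12
Step 4: curr=14, set curr.next=prev(38) | reversed so far: 14 -> 38 -> 37 -> 12
Step 5: curr=16, set curr.next=prev(14) | reversed so far: 16 -> 14 -> 38 -> 37 -> 12

16 -> 14 -> 38 -> 37 -> 12 -> None


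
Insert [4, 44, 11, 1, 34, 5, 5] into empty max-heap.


Insert 4: [4]
Insert 44: [44, 4]
Insert 11: [44, 4, 11]
Insert 1: [44, 4, 11, 1]
Insert 34: [44, 34, 11, 1, 4]
Insert 5: [44, 34, 11, 1, 4, 5]
Insert 5: [44, 34, 11, 1, 4, 5, 5]

Final heap: [44, 34, 11, 1, 4, 5, 5]


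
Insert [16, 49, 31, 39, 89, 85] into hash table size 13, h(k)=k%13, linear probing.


Insert 16: h=3 -> slot 3
Insert 49: h=10 -> slot 10
Insert 31: h=5 -> slot 5
Insert 39: h=0 -> slot 0
Insert 89: h=11 -> slot 11
Insert 85: h=7 -> slot 7

Table: [39, None, None, 16, None, 31, None, 85, None, None, 49, 89, None]


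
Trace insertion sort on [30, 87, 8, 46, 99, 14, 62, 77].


Initial: [30, 87, 8, 46, 99, 14, 62, 77]
Insert 87: [30, 87, 8, 46, 99, 14, 62, 77]
Insert 8: [8, 30, 87, 46, 99, 14, 62, 77]
Insert 46: [8, 30, 46, 87, 99, 14, 62, 77]
Insert 99: [8, 30, 46, 87, 99, 14, 62, 77]
Insert 14: [8, 14, 30, 46, 87, 99, 62, 77]
Insert 62: [8, 14, 30, 46, 62, 87, 99, 77]
Insert 77: [8, 14, 30, 46, 62, 77, 87, 99]

Sorted: [8, 14, 30, 46, 62, 77, 87, 99]


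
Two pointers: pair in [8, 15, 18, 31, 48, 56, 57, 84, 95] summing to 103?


lo=0(8)+hi=8(95)=103

Yes: 8+95=103


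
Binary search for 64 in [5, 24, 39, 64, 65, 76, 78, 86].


Step 1: lo=0, hi=7, mid=3, val=64

Found at index 3


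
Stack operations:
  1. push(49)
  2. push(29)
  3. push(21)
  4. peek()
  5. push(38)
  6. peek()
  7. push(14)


push(49) -> [49]
push(29) -> [49, 29]
push(21) -> [49, 29, 21]
peek()->21
push(38) -> [49, 29, 21, 38]
peek()->38
push(14) -> [49, 29, 21, 38, 14]

Final stack: [49, 29, 21, 38, 14]


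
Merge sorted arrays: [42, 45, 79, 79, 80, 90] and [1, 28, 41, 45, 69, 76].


Take 1 from B
Take 28 from B
Take 41 from B
Take 42 from A
Take 45 from A
Take 45 from B
Take 69 from B
Take 76 from B

Merged: [1, 28, 41, 42, 45, 45, 69, 76, 79, 79, 80, 90]


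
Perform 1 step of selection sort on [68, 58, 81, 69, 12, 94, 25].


Initial: [68, 58, 81, 69, 12, 94, 25]
Step 1: min=12 at 4
  Swap: [12, 58, 81, 69, 68, 94, 25]

After 1 step: [12, 58, 81, 69, 68, 94, 25]


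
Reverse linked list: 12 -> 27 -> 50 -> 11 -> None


Step 1: curr=12, set curr.next=prev(None) | reversed so far: 12
Step 2: curr=27, set curr.next=prev(12) | reversed so far: 27 -> 12
Step 3: curr=50, set curr.next=prev(27) | reversed so far: 50 -> 27 -> 12
Step 4: curr=11, set curr.next=prev(50) | reversed so far: 11 -> 50 -> 27 -> 12

11 -> 50 -> 27 -> 12 -> None


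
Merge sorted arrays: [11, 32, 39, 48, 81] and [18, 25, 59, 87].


Take 11 from A
Take 18 from B
Take 25 from B
Take 32 from A
Take 39 from A
Take 48 from A
Take 59 from B
Take 81 from A

Merged: [11, 18, 25, 32, 39, 48, 59, 81, 87]


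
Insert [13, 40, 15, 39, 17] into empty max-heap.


Insert 13: [13]
Insert 40: [40, 13]
Insert 15: [40, 13, 15]
Insert 39: [40, 39, 15, 13]
Insert 17: [40, 39, 15, 13, 17]

Final heap: [40, 39, 15, 13, 17]


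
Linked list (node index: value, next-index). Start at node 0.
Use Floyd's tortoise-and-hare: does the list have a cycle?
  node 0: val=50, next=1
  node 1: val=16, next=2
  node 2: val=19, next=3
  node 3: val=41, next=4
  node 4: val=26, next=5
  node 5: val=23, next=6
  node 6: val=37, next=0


Floyd's tortoise (slow, +1) and hare (fast, +2):
  init: slow=0, fast=0
  step 1: slow=1, fast=2
  step 2: slow=2, fast=4
  step 3: slow=3, fast=6
  step 4: slow=4, fast=1
  step 5: slow=5, fast=3
  step 6: slow=6, fast=5
  step 7: slow=0, fast=0
  slow == fast at node 0: cycle detected

Cycle: yes


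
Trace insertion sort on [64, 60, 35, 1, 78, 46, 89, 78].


Initial: [64, 60, 35, 1, 78, 46, 89, 78]
Insert 60: [60, 64, 35, 1, 78, 46, 89, 78]
Insert 35: [35, 60, 64, 1, 78, 46, 89, 78]
Insert 1: [1, 35, 60, 64, 78, 46, 89, 78]
Insert 78: [1, 35, 60, 64, 78, 46, 89, 78]
Insert 46: [1, 35, 46, 60, 64, 78, 89, 78]
Insert 89: [1, 35, 46, 60, 64, 78, 89, 78]
Insert 78: [1, 35, 46, 60, 64, 78, 78, 89]

Sorted: [1, 35, 46, 60, 64, 78, 78, 89]


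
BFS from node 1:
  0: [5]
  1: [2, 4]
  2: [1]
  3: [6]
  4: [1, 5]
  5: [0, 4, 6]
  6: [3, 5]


Visit 1, enqueue [2, 4]
Visit 2, enqueue []
Visit 4, enqueue [5]
Visit 5, enqueue [0, 6]
Visit 0, enqueue []
Visit 6, enqueue [3]
Visit 3, enqueue []

BFS order: [1, 2, 4, 5, 0, 6, 3]


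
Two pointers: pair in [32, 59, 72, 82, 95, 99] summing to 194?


lo=0(32)+hi=5(99)=131
lo=1(59)+hi=5(99)=158
lo=2(72)+hi=5(99)=171
lo=3(82)+hi=5(99)=181
lo=4(95)+hi=5(99)=194

Yes: 95+99=194


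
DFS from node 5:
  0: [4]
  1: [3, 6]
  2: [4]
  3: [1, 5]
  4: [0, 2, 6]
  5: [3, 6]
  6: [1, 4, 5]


Visit 5, push [6, 3]
Visit 3, push [1]
Visit 1, push [6]
Visit 6, push [4]
Visit 4, push [2, 0]
Visit 0, push []
Visit 2, push []

DFS order: [5, 3, 1, 6, 4, 0, 2]


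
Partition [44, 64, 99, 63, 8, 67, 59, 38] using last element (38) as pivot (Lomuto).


Pivot: 38
  8 <= 38: swap -> [8, 64, 99, 63, 44, 67, 59, 38]
Place pivot at 1: [8, 38, 99, 63, 44, 67, 59, 64]

Partitioned: [8, 38, 99, 63, 44, 67, 59, 64]


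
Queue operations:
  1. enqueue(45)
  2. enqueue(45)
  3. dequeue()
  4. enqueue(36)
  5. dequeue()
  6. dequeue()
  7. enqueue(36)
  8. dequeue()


enqueue(45) -> [45]
enqueue(45) -> [45, 45]
dequeue()->45, [45]
enqueue(36) -> [45, 36]
dequeue()->45, [36]
dequeue()->36, []
enqueue(36) -> [36]
dequeue()->36, []

Final queue: []


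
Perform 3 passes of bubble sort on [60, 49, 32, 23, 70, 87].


Initial: [60, 49, 32, 23, 70, 87]
Pass 1: [49, 32, 23, 60, 70, 87] (3 swaps)
Pass 2: [32, 23, 49, 60, 70, 87] (2 swaps)
Pass 3: [23, 32, 49, 60, 70, 87] (1 swaps)

After 3 passes: [23, 32, 49, 60, 70, 87]


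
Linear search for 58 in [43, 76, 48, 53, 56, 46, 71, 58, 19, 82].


i=0: 43!=58
i=1: 76!=58
i=2: 48!=58
i=3: 53!=58
i=4: 56!=58
i=5: 46!=58
i=6: 71!=58
i=7: 58==58 found!

Found at 7, 8 comps


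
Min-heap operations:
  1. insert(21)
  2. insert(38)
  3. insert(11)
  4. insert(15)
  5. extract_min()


insert(21) -> [21]
insert(38) -> [21, 38]
insert(11) -> [11, 38, 21]
insert(15) -> [11, 15, 21, 38]
extract_min()->11, [15, 38, 21]

Final heap: [15, 38, 21]


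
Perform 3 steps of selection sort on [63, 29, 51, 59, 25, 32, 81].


Initial: [63, 29, 51, 59, 25, 32, 81]
Step 1: min=25 at 4
  Swap: [25, 29, 51, 59, 63, 32, 81]
Step 2: min=29 at 1
  Swap: [25, 29, 51, 59, 63, 32, 81]
Step 3: min=32 at 5
  Swap: [25, 29, 32, 59, 63, 51, 81]

After 3 steps: [25, 29, 32, 59, 63, 51, 81]


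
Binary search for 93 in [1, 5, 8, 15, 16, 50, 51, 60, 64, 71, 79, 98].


Step 1: lo=0, hi=11, mid=5, val=50
Step 2: lo=6, hi=11, mid=8, val=64
Step 3: lo=9, hi=11, mid=10, val=79
Step 4: lo=11, hi=11, mid=11, val=98

Not found


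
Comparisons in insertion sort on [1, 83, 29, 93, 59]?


Algorithm: insertion sort
Input: [1, 83, 29, 93, 59]
Sorted: [1, 29, 59, 83, 93]

7


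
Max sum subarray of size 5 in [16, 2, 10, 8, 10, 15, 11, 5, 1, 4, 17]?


[0:5]: 46
[1:6]: 45
[2:7]: 54
[3:8]: 49
[4:9]: 42
[5:10]: 36
[6:11]: 38

Max: 54 at [2:7]


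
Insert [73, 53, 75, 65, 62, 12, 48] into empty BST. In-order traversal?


Insert 73: root
Insert 53: L from 73
Insert 75: R from 73
Insert 65: L from 73 -> R from 53
Insert 62: L from 73 -> R from 53 -> L from 65
Insert 12: L from 73 -> L from 53
Insert 48: L from 73 -> L from 53 -> R from 12

In-order: [12, 48, 53, 62, 65, 73, 75]


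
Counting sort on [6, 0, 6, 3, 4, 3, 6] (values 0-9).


Input: [6, 0, 6, 3, 4, 3, 6]
Counts: [1, 0, 0, 2, 1, 0, 3, 0, 0, 0]

Sorted: [0, 3, 3, 4, 6, 6, 6]


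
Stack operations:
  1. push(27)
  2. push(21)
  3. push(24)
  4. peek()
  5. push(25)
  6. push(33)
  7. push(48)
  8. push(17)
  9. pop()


push(27) -> [27]
push(21) -> [27, 21]
push(24) -> [27, 21, 24]
peek()->24
push(25) -> [27, 21, 24, 25]
push(33) -> [27, 21, 24, 25, 33]
push(48) -> [27, 21, 24, 25, 33, 48]
push(17) -> [27, 21, 24, 25, 33, 48, 17]
pop()->17, [27, 21, 24, 25, 33, 48]

Final stack: [27, 21, 24, 25, 33, 48]


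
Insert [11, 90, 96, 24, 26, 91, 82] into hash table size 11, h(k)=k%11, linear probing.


Insert 11: h=0 -> slot 0
Insert 90: h=2 -> slot 2
Insert 96: h=8 -> slot 8
Insert 24: h=2, 1 probes -> slot 3
Insert 26: h=4 -> slot 4
Insert 91: h=3, 2 probes -> slot 5
Insert 82: h=5, 1 probes -> slot 6

Table: [11, None, 90, 24, 26, 91, 82, None, 96, None, None]


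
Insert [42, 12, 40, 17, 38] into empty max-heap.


Insert 42: [42]
Insert 12: [42, 12]
Insert 40: [42, 12, 40]
Insert 17: [42, 17, 40, 12]
Insert 38: [42, 38, 40, 12, 17]

Final heap: [42, 38, 40, 12, 17]


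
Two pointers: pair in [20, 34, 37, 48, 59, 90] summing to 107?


lo=0(20)+hi=5(90)=110
lo=0(20)+hi=4(59)=79
lo=1(34)+hi=4(59)=93
lo=2(37)+hi=4(59)=96
lo=3(48)+hi=4(59)=107

Yes: 48+59=107


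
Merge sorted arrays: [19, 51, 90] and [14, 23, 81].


Take 14 from B
Take 19 from A
Take 23 from B
Take 51 from A
Take 81 from B

Merged: [14, 19, 23, 51, 81, 90]


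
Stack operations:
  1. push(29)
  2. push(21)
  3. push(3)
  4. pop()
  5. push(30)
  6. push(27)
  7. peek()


push(29) -> [29]
push(21) -> [29, 21]
push(3) -> [29, 21, 3]
pop()->3, [29, 21]
push(30) -> [29, 21, 30]
push(27) -> [29, 21, 30, 27]
peek()->27

Final stack: [29, 21, 30, 27]


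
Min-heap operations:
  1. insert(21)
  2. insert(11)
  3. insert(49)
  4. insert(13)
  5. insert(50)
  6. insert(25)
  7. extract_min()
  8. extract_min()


insert(21) -> [21]
insert(11) -> [11, 21]
insert(49) -> [11, 21, 49]
insert(13) -> [11, 13, 49, 21]
insert(50) -> [11, 13, 49, 21, 50]
insert(25) -> [11, 13, 25, 21, 50, 49]
extract_min()->11, [13, 21, 25, 49, 50]
extract_min()->13, [21, 49, 25, 50]

Final heap: [21, 49, 25, 50]


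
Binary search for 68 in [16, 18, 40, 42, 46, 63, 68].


Step 1: lo=0, hi=6, mid=3, val=42
Step 2: lo=4, hi=6, mid=5, val=63
Step 3: lo=6, hi=6, mid=6, val=68

Found at index 6


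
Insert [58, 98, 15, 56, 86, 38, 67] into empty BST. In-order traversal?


Insert 58: root
Insert 98: R from 58
Insert 15: L from 58
Insert 56: L from 58 -> R from 15
Insert 86: R from 58 -> L from 98
Insert 38: L from 58 -> R from 15 -> L from 56
Insert 67: R from 58 -> L from 98 -> L from 86

In-order: [15, 38, 56, 58, 67, 86, 98]


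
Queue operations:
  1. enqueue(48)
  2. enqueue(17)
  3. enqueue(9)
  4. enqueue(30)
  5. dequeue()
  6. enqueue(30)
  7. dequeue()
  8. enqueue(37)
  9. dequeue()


enqueue(48) -> [48]
enqueue(17) -> [48, 17]
enqueue(9) -> [48, 17, 9]
enqueue(30) -> [48, 17, 9, 30]
dequeue()->48, [17, 9, 30]
enqueue(30) -> [17, 9, 30, 30]
dequeue()->17, [9, 30, 30]
enqueue(37) -> [9, 30, 30, 37]
dequeue()->9, [30, 30, 37]

Final queue: [30, 30, 37]


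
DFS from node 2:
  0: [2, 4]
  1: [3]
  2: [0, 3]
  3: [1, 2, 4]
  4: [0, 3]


Visit 2, push [3, 0]
Visit 0, push [4]
Visit 4, push [3]
Visit 3, push [1]
Visit 1, push []

DFS order: [2, 0, 4, 3, 1]


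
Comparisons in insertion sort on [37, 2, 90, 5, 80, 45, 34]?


Algorithm: insertion sort
Input: [37, 2, 90, 5, 80, 45, 34]
Sorted: [2, 5, 34, 37, 45, 80, 90]

15


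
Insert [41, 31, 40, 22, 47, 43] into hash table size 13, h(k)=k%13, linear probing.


Insert 41: h=2 -> slot 2
Insert 31: h=5 -> slot 5
Insert 40: h=1 -> slot 1
Insert 22: h=9 -> slot 9
Insert 47: h=8 -> slot 8
Insert 43: h=4 -> slot 4

Table: [None, 40, 41, None, 43, 31, None, None, 47, 22, None, None, None]


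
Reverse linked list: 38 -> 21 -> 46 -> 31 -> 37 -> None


Step 1: curr=38, set curr.next=prev(None) | reversed so far: 38
Step 2: curr=21, set curr.next=prev(38) | reversed so far: 21 -> 38
Step 3: curr=46, set curr.next=prev(21) | reversed so far: 46 -> 21 -> 38
Step 4: curr=31, set curr.next=prev(46) | reversed so far: 31 -> 46 -> 21 -> 38
Step 5: curr=37, set curr.next=prev(31) | reversed so far: 37 -> 31 -> 46 -> 21 -> 38

37 -> 31 -> 46 -> 21 -> 38 -> None


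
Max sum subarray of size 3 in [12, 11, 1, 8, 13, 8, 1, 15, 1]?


[0:3]: 24
[1:4]: 20
[2:5]: 22
[3:6]: 29
[4:7]: 22
[5:8]: 24
[6:9]: 17

Max: 29 at [3:6]


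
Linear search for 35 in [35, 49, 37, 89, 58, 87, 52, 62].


i=0: 35==35 found!

Found at 0, 1 comps


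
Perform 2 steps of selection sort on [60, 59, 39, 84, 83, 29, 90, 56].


Initial: [60, 59, 39, 84, 83, 29, 90, 56]
Step 1: min=29 at 5
  Swap: [29, 59, 39, 84, 83, 60, 90, 56]
Step 2: min=39 at 2
  Swap: [29, 39, 59, 84, 83, 60, 90, 56]

After 2 steps: [29, 39, 59, 84, 83, 60, 90, 56]


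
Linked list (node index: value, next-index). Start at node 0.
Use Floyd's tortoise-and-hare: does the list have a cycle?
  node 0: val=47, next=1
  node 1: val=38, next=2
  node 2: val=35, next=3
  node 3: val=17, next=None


Floyd's tortoise (slow, +1) and hare (fast, +2):
  init: slow=0, fast=0
  step 1: slow=1, fast=2
  step 2: fast 2->3->None, no cycle

Cycle: no


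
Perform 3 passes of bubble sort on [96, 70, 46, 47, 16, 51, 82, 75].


Initial: [96, 70, 46, 47, 16, 51, 82, 75]
Pass 1: [70, 46, 47, 16, 51, 82, 75, 96] (7 swaps)
Pass 2: [46, 47, 16, 51, 70, 75, 82, 96] (5 swaps)
Pass 3: [46, 16, 47, 51, 70, 75, 82, 96] (1 swaps)

After 3 passes: [46, 16, 47, 51, 70, 75, 82, 96]


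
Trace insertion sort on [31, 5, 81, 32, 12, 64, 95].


Initial: [31, 5, 81, 32, 12, 64, 95]
Insert 5: [5, 31, 81, 32, 12, 64, 95]
Insert 81: [5, 31, 81, 32, 12, 64, 95]
Insert 32: [5, 31, 32, 81, 12, 64, 95]
Insert 12: [5, 12, 31, 32, 81, 64, 95]
Insert 64: [5, 12, 31, 32, 64, 81, 95]
Insert 95: [5, 12, 31, 32, 64, 81, 95]

Sorted: [5, 12, 31, 32, 64, 81, 95]


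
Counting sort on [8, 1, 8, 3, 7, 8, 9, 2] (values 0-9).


Input: [8, 1, 8, 3, 7, 8, 9, 2]
Counts: [0, 1, 1, 1, 0, 0, 0, 1, 3, 1]

Sorted: [1, 2, 3, 7, 8, 8, 8, 9]


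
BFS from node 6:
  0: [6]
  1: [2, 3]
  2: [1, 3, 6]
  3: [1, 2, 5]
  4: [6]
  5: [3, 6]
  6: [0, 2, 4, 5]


Visit 6, enqueue [0, 2, 4, 5]
Visit 0, enqueue []
Visit 2, enqueue [1, 3]
Visit 4, enqueue []
Visit 5, enqueue []
Visit 1, enqueue []
Visit 3, enqueue []

BFS order: [6, 0, 2, 4, 5, 1, 3]


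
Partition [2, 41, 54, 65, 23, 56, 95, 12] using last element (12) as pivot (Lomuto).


Pivot: 12
  2 <= 12: advance i (no swap)
Place pivot at 1: [2, 12, 54, 65, 23, 56, 95, 41]

Partitioned: [2, 12, 54, 65, 23, 56, 95, 41]


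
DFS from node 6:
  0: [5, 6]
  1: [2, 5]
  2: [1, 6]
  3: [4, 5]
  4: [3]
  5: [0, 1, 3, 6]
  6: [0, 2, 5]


Visit 6, push [5, 2, 0]
Visit 0, push [5]
Visit 5, push [3, 1]
Visit 1, push [2]
Visit 2, push []
Visit 3, push [4]
Visit 4, push []

DFS order: [6, 0, 5, 1, 2, 3, 4]


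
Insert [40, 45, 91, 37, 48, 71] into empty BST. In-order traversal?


Insert 40: root
Insert 45: R from 40
Insert 91: R from 40 -> R from 45
Insert 37: L from 40
Insert 48: R from 40 -> R from 45 -> L from 91
Insert 71: R from 40 -> R from 45 -> L from 91 -> R from 48

In-order: [37, 40, 45, 48, 71, 91]


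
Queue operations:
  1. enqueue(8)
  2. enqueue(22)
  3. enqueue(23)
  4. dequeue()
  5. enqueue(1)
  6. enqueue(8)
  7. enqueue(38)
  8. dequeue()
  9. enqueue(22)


enqueue(8) -> [8]
enqueue(22) -> [8, 22]
enqueue(23) -> [8, 22, 23]
dequeue()->8, [22, 23]
enqueue(1) -> [22, 23, 1]
enqueue(8) -> [22, 23, 1, 8]
enqueue(38) -> [22, 23, 1, 8, 38]
dequeue()->22, [23, 1, 8, 38]
enqueue(22) -> [23, 1, 8, 38, 22]

Final queue: [23, 1, 8, 38, 22]


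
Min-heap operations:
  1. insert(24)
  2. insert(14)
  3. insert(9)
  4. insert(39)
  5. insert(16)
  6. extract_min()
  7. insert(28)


insert(24) -> [24]
insert(14) -> [14, 24]
insert(9) -> [9, 24, 14]
insert(39) -> [9, 24, 14, 39]
insert(16) -> [9, 16, 14, 39, 24]
extract_min()->9, [14, 16, 24, 39]
insert(28) -> [14, 16, 24, 39, 28]

Final heap: [14, 16, 24, 39, 28]


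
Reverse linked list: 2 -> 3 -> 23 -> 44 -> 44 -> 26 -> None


Step 1: curr=2, set curr.next=prev(None) | reversed so far: 2
Step 2: curr=3, set curr.next=prev(2) | reversed so far: 3 -> 2
Step 3: curr=23, set curr.next=prev(3) | reversed so far: 23 -> 3 -> 2
Step 4: curr=44, set curr.next=prev(23) | reversed so far: 44 -> 23 -> 3 -> 2
Step 5: curr=44, set curr.next=prev(44) | reversed so far: 44 -> 44 -> 23 -> 3 -> 2
Step 6: curr=26, set curr.next=prev(44) | reversed so far: 26 -> 44 -> 44 -> 23 -> 3 -> 2

26 -> 44 -> 44 -> 23 -> 3 -> 2 -> None


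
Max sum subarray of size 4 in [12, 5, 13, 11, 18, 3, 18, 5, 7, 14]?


[0:4]: 41
[1:5]: 47
[2:6]: 45
[3:7]: 50
[4:8]: 44
[5:9]: 33
[6:10]: 44

Max: 50 at [3:7]


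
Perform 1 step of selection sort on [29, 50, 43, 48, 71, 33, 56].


Initial: [29, 50, 43, 48, 71, 33, 56]
Step 1: min=29 at 0
  Swap: [29, 50, 43, 48, 71, 33, 56]

After 1 step: [29, 50, 43, 48, 71, 33, 56]


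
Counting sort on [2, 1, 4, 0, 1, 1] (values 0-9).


Input: [2, 1, 4, 0, 1, 1]
Counts: [1, 3, 1, 0, 1, 0, 0, 0, 0, 0]

Sorted: [0, 1, 1, 1, 2, 4]


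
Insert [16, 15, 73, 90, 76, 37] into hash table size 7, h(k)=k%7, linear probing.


Insert 16: h=2 -> slot 2
Insert 15: h=1 -> slot 1
Insert 73: h=3 -> slot 3
Insert 90: h=6 -> slot 6
Insert 76: h=6, 1 probes -> slot 0
Insert 37: h=2, 2 probes -> slot 4

Table: [76, 15, 16, 73, 37, None, 90]


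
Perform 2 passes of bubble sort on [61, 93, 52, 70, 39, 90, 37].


Initial: [61, 93, 52, 70, 39, 90, 37]
Pass 1: [61, 52, 70, 39, 90, 37, 93] (5 swaps)
Pass 2: [52, 61, 39, 70, 37, 90, 93] (3 swaps)

After 2 passes: [52, 61, 39, 70, 37, 90, 93]


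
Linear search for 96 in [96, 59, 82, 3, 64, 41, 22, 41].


i=0: 96==96 found!

Found at 0, 1 comps


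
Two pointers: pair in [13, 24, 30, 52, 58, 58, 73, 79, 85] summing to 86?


lo=0(13)+hi=8(85)=98
lo=0(13)+hi=7(79)=92
lo=0(13)+hi=6(73)=86

Yes: 13+73=86


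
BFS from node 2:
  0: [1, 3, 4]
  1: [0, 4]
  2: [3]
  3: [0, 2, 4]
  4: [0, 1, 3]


Visit 2, enqueue [3]
Visit 3, enqueue [0, 4]
Visit 0, enqueue [1]
Visit 4, enqueue []
Visit 1, enqueue []

BFS order: [2, 3, 0, 4, 1]


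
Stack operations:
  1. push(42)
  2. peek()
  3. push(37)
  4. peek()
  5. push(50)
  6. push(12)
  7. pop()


push(42) -> [42]
peek()->42
push(37) -> [42, 37]
peek()->37
push(50) -> [42, 37, 50]
push(12) -> [42, 37, 50, 12]
pop()->12, [42, 37, 50]

Final stack: [42, 37, 50]


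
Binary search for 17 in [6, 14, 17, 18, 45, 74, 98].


Step 1: lo=0, hi=6, mid=3, val=18
Step 2: lo=0, hi=2, mid=1, val=14
Step 3: lo=2, hi=2, mid=2, val=17

Found at index 2


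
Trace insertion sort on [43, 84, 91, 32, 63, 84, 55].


Initial: [43, 84, 91, 32, 63, 84, 55]
Insert 84: [43, 84, 91, 32, 63, 84, 55]
Insert 91: [43, 84, 91, 32, 63, 84, 55]
Insert 32: [32, 43, 84, 91, 63, 84, 55]
Insert 63: [32, 43, 63, 84, 91, 84, 55]
Insert 84: [32, 43, 63, 84, 84, 91, 55]
Insert 55: [32, 43, 55, 63, 84, 84, 91]

Sorted: [32, 43, 55, 63, 84, 84, 91]


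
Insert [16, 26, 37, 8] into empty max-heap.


Insert 16: [16]
Insert 26: [26, 16]
Insert 37: [37, 16, 26]
Insert 8: [37, 16, 26, 8]

Final heap: [37, 16, 26, 8]


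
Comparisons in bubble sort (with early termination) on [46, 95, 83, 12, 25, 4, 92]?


Algorithm: bubble sort (with early termination)
Input: [46, 95, 83, 12, 25, 4, 92]
Sorted: [4, 12, 25, 46, 83, 92, 95]

21


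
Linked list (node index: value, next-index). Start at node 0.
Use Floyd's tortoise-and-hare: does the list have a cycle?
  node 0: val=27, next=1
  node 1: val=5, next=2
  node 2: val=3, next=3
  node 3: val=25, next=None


Floyd's tortoise (slow, +1) and hare (fast, +2):
  init: slow=0, fast=0
  step 1: slow=1, fast=2
  step 2: fast 2->3->None, no cycle

Cycle: no


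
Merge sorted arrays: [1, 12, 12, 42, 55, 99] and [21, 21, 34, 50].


Take 1 from A
Take 12 from A
Take 12 from A
Take 21 from B
Take 21 from B
Take 34 from B
Take 42 from A
Take 50 from B

Merged: [1, 12, 12, 21, 21, 34, 42, 50, 55, 99]


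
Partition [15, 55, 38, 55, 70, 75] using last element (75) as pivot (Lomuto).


Pivot: 75
  15 <= 75: advance i (no swap)
  55 <= 75: advance i (no swap)
  38 <= 75: advance i (no swap)
  55 <= 75: advance i (no swap)
  70 <= 75: advance i (no swap)
Place pivot at 5: [15, 55, 38, 55, 70, 75]

Partitioned: [15, 55, 38, 55, 70, 75]


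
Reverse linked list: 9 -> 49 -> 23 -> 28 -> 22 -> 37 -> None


Step 1: curr=9, set curr.next=prev(None) | reversed so far: 9
Step 2: curr=49, set curr.next=prev(9) | reversed so far: 49 -> 9
Step 3: curr=23, set curr.next=prev(49) | reversed so far: 23 -> 49 -> 9
Step 4: curr=28, set curr.next=prev(23) | reversed so far: 28 -> 23 -> 49 -> 9
Step 5: curr=22, set curr.next=prev(28) | reversed so far: 22 -> 28 -> 23 -> 49 -> 9
Step 6: curr=37, set curr.next=prev(22) | reversed so far: 37 -> 22 -> 28 -> 23 -> 49 -> 9

37 -> 22 -> 28 -> 23 -> 49 -> 9 -> None


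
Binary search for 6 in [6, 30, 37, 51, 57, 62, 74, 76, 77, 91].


Step 1: lo=0, hi=9, mid=4, val=57
Step 2: lo=0, hi=3, mid=1, val=30
Step 3: lo=0, hi=0, mid=0, val=6

Found at index 0


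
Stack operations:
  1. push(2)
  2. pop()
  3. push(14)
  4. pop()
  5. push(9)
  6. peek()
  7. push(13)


push(2) -> [2]
pop()->2, []
push(14) -> [14]
pop()->14, []
push(9) -> [9]
peek()->9
push(13) -> [9, 13]

Final stack: [9, 13]


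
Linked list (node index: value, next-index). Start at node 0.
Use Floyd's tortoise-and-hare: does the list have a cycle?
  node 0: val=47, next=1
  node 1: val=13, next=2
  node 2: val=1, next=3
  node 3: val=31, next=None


Floyd's tortoise (slow, +1) and hare (fast, +2):
  init: slow=0, fast=0
  step 1: slow=1, fast=2
  step 2: fast 2->3->None, no cycle

Cycle: no


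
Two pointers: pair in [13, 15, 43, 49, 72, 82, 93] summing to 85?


lo=0(13)+hi=6(93)=106
lo=0(13)+hi=5(82)=95
lo=0(13)+hi=4(72)=85

Yes: 13+72=85


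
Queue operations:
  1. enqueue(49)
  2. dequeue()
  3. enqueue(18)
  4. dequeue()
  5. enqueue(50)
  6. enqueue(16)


enqueue(49) -> [49]
dequeue()->49, []
enqueue(18) -> [18]
dequeue()->18, []
enqueue(50) -> [50]
enqueue(16) -> [50, 16]

Final queue: [50, 16]


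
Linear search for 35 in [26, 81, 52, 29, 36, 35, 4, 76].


i=0: 26!=35
i=1: 81!=35
i=2: 52!=35
i=3: 29!=35
i=4: 36!=35
i=5: 35==35 found!

Found at 5, 6 comps


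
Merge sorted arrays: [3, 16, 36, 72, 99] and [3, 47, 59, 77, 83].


Take 3 from A
Take 3 from B
Take 16 from A
Take 36 from A
Take 47 from B
Take 59 from B
Take 72 from A
Take 77 from B
Take 83 from B

Merged: [3, 3, 16, 36, 47, 59, 72, 77, 83, 99]


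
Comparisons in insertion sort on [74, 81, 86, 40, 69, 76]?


Algorithm: insertion sort
Input: [74, 81, 86, 40, 69, 76]
Sorted: [40, 69, 74, 76, 81, 86]

12


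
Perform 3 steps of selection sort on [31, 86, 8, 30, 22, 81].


Initial: [31, 86, 8, 30, 22, 81]
Step 1: min=8 at 2
  Swap: [8, 86, 31, 30, 22, 81]
Step 2: min=22 at 4
  Swap: [8, 22, 31, 30, 86, 81]
Step 3: min=30 at 3
  Swap: [8, 22, 30, 31, 86, 81]

After 3 steps: [8, 22, 30, 31, 86, 81]


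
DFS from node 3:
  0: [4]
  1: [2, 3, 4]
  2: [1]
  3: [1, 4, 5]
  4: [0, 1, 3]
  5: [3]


Visit 3, push [5, 4, 1]
Visit 1, push [4, 2]
Visit 2, push []
Visit 4, push [0]
Visit 0, push []
Visit 5, push []

DFS order: [3, 1, 2, 4, 0, 5]


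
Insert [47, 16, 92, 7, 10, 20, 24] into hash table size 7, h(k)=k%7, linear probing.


Insert 47: h=5 -> slot 5
Insert 16: h=2 -> slot 2
Insert 92: h=1 -> slot 1
Insert 7: h=0 -> slot 0
Insert 10: h=3 -> slot 3
Insert 20: h=6 -> slot 6
Insert 24: h=3, 1 probes -> slot 4

Table: [7, 92, 16, 10, 24, 47, 20]


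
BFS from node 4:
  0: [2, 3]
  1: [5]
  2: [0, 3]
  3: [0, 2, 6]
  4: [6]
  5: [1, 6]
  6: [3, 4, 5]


Visit 4, enqueue [6]
Visit 6, enqueue [3, 5]
Visit 3, enqueue [0, 2]
Visit 5, enqueue [1]
Visit 0, enqueue []
Visit 2, enqueue []
Visit 1, enqueue []

BFS order: [4, 6, 3, 5, 0, 2, 1]


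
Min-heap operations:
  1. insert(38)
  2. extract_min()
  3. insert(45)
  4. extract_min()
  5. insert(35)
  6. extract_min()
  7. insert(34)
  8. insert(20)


insert(38) -> [38]
extract_min()->38, []
insert(45) -> [45]
extract_min()->45, []
insert(35) -> [35]
extract_min()->35, []
insert(34) -> [34]
insert(20) -> [20, 34]

Final heap: [20, 34]


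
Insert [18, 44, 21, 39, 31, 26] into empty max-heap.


Insert 18: [18]
Insert 44: [44, 18]
Insert 21: [44, 18, 21]
Insert 39: [44, 39, 21, 18]
Insert 31: [44, 39, 21, 18, 31]
Insert 26: [44, 39, 26, 18, 31, 21]

Final heap: [44, 39, 26, 18, 31, 21]


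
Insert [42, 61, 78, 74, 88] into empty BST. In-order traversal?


Insert 42: root
Insert 61: R from 42
Insert 78: R from 42 -> R from 61
Insert 74: R from 42 -> R from 61 -> L from 78
Insert 88: R from 42 -> R from 61 -> R from 78

In-order: [42, 61, 74, 78, 88]


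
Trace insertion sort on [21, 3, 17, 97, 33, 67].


Initial: [21, 3, 17, 97, 33, 67]
Insert 3: [3, 21, 17, 97, 33, 67]
Insert 17: [3, 17, 21, 97, 33, 67]
Insert 97: [3, 17, 21, 97, 33, 67]
Insert 33: [3, 17, 21, 33, 97, 67]
Insert 67: [3, 17, 21, 33, 67, 97]

Sorted: [3, 17, 21, 33, 67, 97]


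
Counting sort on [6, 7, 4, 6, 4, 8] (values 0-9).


Input: [6, 7, 4, 6, 4, 8]
Counts: [0, 0, 0, 0, 2, 0, 2, 1, 1, 0]

Sorted: [4, 4, 6, 6, 7, 8]


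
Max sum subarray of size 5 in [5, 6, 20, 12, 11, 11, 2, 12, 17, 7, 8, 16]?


[0:5]: 54
[1:6]: 60
[2:7]: 56
[3:8]: 48
[4:9]: 53
[5:10]: 49
[6:11]: 46
[7:12]: 60

Max: 60 at [1:6]


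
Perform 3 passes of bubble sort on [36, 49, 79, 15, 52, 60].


Initial: [36, 49, 79, 15, 52, 60]
Pass 1: [36, 49, 15, 52, 60, 79] (3 swaps)
Pass 2: [36, 15, 49, 52, 60, 79] (1 swaps)
Pass 3: [15, 36, 49, 52, 60, 79] (1 swaps)

After 3 passes: [15, 36, 49, 52, 60, 79]
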